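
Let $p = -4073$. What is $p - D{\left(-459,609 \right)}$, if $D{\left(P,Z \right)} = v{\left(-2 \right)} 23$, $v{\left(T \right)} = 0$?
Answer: $-4073$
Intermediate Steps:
$D{\left(P,Z \right)} = 0$ ($D{\left(P,Z \right)} = 0 \cdot 23 = 0$)
$p - D{\left(-459,609 \right)} = -4073 - 0 = -4073 + 0 = -4073$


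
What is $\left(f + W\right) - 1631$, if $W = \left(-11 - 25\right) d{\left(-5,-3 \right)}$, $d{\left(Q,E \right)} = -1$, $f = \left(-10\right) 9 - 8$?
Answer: $-1693$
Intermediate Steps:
$f = -98$ ($f = -90 - 8 = -98$)
$W = 36$ ($W = \left(-11 - 25\right) \left(-1\right) = \left(-36\right) \left(-1\right) = 36$)
$\left(f + W\right) - 1631 = \left(-98 + 36\right) - 1631 = -62 - 1631 = -1693$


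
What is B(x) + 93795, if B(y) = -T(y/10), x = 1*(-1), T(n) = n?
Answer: 937951/10 ≈ 93795.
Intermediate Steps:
x = -1
B(y) = -y/10
B(x) + 93795 = -1/10*(-1) + 93795 = 1/10 + 93795 = 937951/10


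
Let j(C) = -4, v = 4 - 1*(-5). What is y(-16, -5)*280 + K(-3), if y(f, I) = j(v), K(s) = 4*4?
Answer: -1104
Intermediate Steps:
v = 9 (v = 4 + 5 = 9)
K(s) = 16
y(f, I) = -4
y(-16, -5)*280 + K(-3) = -4*280 + 16 = -1120 + 16 = -1104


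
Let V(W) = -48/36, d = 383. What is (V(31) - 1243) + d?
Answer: -2584/3 ≈ -861.33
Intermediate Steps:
V(W) = -4/3 (V(W) = -48*1/36 = -4/3)
(V(31) - 1243) + d = (-4/3 - 1243) + 383 = -3733/3 + 383 = -2584/3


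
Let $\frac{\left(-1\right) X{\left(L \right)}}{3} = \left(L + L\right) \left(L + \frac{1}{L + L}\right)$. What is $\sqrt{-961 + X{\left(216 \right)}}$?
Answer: $530 i \approx 530.0 i$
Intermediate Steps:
$X{\left(L \right)} = - 6 L \left(L + \frac{1}{2 L}\right)$ ($X{\left(L \right)} = - 3 \left(L + L\right) \left(L + \frac{1}{L + L}\right) = - 3 \cdot 2 L \left(L + \frac{1}{2 L}\right) = - 6 L \left(L + \frac{1}{2 L}\right)$)
$\sqrt{-961 + X{\left(216 \right)}} = \sqrt{-961 - \left(3 + 6 \cdot 216^{2}\right)} = \sqrt{-961 - 279939} = \sqrt{-280900} = 530 i$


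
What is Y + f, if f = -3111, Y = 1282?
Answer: -1829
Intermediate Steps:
Y + f = 1282 - 3111 = -1829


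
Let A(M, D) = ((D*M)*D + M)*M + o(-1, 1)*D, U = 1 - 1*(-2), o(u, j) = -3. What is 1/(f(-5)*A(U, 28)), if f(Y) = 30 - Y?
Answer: 1/244335 ≈ 4.0927e-6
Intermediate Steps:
U = 3 (U = 1 + 2 = 3)
A(M, D) = -3*D + M*(M + M*D**2) (A(M, D) = ((D*M)*D + M)*M - 3*D = (M*D**2 + M)*M - 3*D = (M + M*D**2)*M - 3*D = M*(M + M*D**2) - 3*D = -3*D + M*(M + M*D**2))
1/(f(-5)*A(U, 28)) = 1/((30 - 1*(-5))*(3**2 - 3*28 + 28**2*3**2)) = 1/((30 + 5)*(9 - 84 + 784*9)) = 1/(35*(9 - 84 + 7056)) = (1/35)/6981 = (1/35)*(1/6981) = 1/244335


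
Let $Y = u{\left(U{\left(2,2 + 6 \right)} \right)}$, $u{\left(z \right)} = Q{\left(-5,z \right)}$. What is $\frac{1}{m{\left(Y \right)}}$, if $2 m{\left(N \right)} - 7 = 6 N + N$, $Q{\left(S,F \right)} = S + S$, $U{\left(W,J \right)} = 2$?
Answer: $- \frac{2}{63} \approx -0.031746$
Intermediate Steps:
$Q{\left(S,F \right)} = 2 S$
$u{\left(z \right)} = -10$ ($u{\left(z \right)} = 2 \left(-5\right) = -10$)
$Y = -10$
$m{\left(N \right)} = \frac{7}{2} + \frac{7 N}{2}$ ($m{\left(N \right)} = \frac{7}{2} + \frac{6 N + N}{2} = \frac{7}{2} + \frac{7 N}{2}$)
$\frac{1}{m{\left(Y \right)}} = \frac{1}{\frac{7}{2} + \frac{7}{2} \left(-10\right)} = \frac{1}{\frac{7}{2} - 35} = \frac{1}{- \frac{63}{2}} = - \frac{2}{63}$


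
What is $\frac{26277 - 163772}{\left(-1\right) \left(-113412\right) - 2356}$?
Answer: $- \frac{137495}{111056} \approx -1.2381$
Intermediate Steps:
$\frac{26277 - 163772}{\left(-1\right) \left(-113412\right) - 2356} = - \frac{137495}{113412 - 2356} = - \frac{137495}{111056}$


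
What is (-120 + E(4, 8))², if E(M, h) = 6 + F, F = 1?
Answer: 12769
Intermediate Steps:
E(M, h) = 7 (E(M, h) = 6 + 1 = 7)
(-120 + E(4, 8))² = (-120 + 7)² = (-113)² = 12769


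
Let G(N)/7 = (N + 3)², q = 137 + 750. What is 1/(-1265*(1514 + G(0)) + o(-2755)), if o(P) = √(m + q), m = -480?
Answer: -181355/361785996238 - √407/3979645958618 ≈ -5.0128e-7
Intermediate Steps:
q = 887
G(N) = 7*(3 + N)² (G(N) = 7*(N + 3)² = 7*(3 + N)²)
o(P) = √407 (o(P) = √(-480 + 887) = √407)
1/(-1265*(1514 + G(0)) + o(-2755)) = 1/(-1265*(1514 + 7*(3 + 0)²) + √407) = 1/(-1265*(1514 + 7*3²) + √407) = 1/(-1265*(1514 + 7*9) + √407) = 1/(-1265*(1514 + 63) + √407) = 1/(-1265*1577 + √407) = 1/(-1994905 + √407)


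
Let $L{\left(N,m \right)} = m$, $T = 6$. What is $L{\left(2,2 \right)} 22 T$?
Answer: $264$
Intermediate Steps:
$L{\left(2,2 \right)} 22 T = 2 \cdot 22 \cdot 6 = 44 \cdot 6 = 264$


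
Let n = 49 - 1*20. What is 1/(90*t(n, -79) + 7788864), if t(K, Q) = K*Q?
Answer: 1/7582674 ≈ 1.3188e-7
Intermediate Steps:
n = 29 (n = 49 - 20 = 29)
1/(90*t(n, -79) + 7788864) = 1/(90*(29*(-79)) + 7788864) = 1/(90*(-2291) + 7788864) = 1/(-206190 + 7788864) = 1/7582674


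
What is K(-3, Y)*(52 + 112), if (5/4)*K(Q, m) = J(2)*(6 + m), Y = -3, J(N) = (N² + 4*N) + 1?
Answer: 25584/5 ≈ 5116.8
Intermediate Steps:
J(N) = 1 + N² + 4*N
K(Q, m) = 312/5 + 52*m/5 (K(Q, m) = 4*((1 + 2² + 4*2)*(6 + m))/5 = 4*((1 + 4 + 8)*(6 + m))/5 = 4*(13*(6 + m))/5 = 4*(78 + 13*m)/5 = 312/5 + 52*m/5)
K(-3, Y)*(52 + 112) = (312/5 + (52/5)*(-3))*(52 + 112) = (312/5 - 156/5)*164 = (156/5)*164 = 25584/5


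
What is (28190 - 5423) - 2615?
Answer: 20152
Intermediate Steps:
(28190 - 5423) - 2615 = 22767 - 2615 = 20152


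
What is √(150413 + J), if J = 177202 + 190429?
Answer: 2*√129511 ≈ 719.75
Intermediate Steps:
J = 367631
√(150413 + J) = √(150413 + 367631) = √518044 = 2*√129511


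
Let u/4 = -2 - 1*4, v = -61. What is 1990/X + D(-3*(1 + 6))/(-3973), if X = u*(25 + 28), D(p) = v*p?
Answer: -4767851/2526828 ≈ -1.8869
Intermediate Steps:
u = -24 (u = 4*(-2 - 1*4) = 4*(-2 - 4) = 4*(-6) = -24)
D(p) = -61*p
X = -1272 (X = -24*(25 + 28) = -24*53 = -1272)
1990/X + D(-3*(1 + 6))/(-3973) = 1990/(-1272) - (-183)*(1 + 6)/(-3973) = 1990*(-1/1272) - (-183)*7*(-1/3973) = -995/636 - 61*(-21)*(-1/3973) = -995/636 + 1281*(-1/3973) = -995/636 - 1281/3973 = -4767851/2526828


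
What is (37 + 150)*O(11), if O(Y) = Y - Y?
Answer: 0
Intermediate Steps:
O(Y) = 0
(37 + 150)*O(11) = (37 + 150)*0 = 187*0 = 0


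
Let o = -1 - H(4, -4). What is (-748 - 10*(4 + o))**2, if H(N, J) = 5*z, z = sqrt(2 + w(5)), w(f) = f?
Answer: 622784 - 77800*sqrt(7) ≈ 4.1694e+5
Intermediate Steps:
z = sqrt(7) (z = sqrt(2 + 5) = sqrt(7) ≈ 2.6458)
H(N, J) = 5*sqrt(7)
o = -1 - 5*sqrt(7) ≈ -14.229
(-748 - 10*(4 + o))**2 = (-748 - 10*(4 + (-1 - 5*sqrt(7))))**2 = (-748 - 10*(3 - 5*sqrt(7)))**2 = (-748 + (-30 + 50*sqrt(7)))**2 = (-778 + 50*sqrt(7))**2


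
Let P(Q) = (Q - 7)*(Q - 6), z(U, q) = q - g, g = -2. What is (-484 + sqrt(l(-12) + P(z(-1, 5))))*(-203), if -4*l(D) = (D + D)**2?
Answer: 98252 - 2436*I ≈ 98252.0 - 2436.0*I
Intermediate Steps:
z(U, q) = 2 + q (z(U, q) = q - 1*(-2) = q + 2 = 2 + q)
l(D) = -D**2 (l(D) = -(D + D)**2/4 = -4*D**2/4 = -D**2)
P(Q) = (-7 + Q)*(-6 + Q)
(-484 + sqrt(l(-12) + P(z(-1, 5))))*(-203) = (-484 + sqrt(-1*(-12)**2 + (42 + (2 + 5)**2 - 13*(2 + 5))))*(-203) = (-484 + sqrt(-1*144 + (42 + 7**2 - 13*7)))*(-203) = (-484 + sqrt(-144 + (42 + 49 - 91)))*(-203) = (-484 + sqrt(-144 + 0))*(-203) = (-484 + sqrt(-144))*(-203) = (-484 + 12*I)*(-203) = 98252 - 2436*I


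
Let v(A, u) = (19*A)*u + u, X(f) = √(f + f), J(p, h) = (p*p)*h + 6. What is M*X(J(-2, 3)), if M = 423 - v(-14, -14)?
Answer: -19722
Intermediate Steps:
J(p, h) = 6 + h*p² (J(p, h) = p²*h + 6 = h*p² + 6 = 6 + h*p²)
X(f) = √2*√f (X(f) = √(2*f) = √2*√f)
v(A, u) = u + 19*A*u (v(A, u) = 19*A*u + u = u + 19*A*u)
M = -3287 (M = 423 - (-14)*(1 + 19*(-14)) = 423 - (-14)*(1 - 266) = 423 - (-14)*(-265) = 423 - 1*3710 = 423 - 3710 = -3287)
M*X(J(-2, 3)) = -3287*√2*√(6 + 3*(-2)²) = -3287*√2*√(6 + 3*4) = -3287*√2*√(6 + 12) = -3287*√2*√18 = -3287*√2*3*√2 = -3287*6 = -19722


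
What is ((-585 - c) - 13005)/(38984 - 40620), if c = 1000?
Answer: 7295/818 ≈ 8.9181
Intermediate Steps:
((-585 - c) - 13005)/(38984 - 40620) = ((-585 - 1*1000) - 13005)/(38984 - 40620) = ((-585 - 1000) - 13005)/(-1636) = (-1585 - 13005)*(-1/1636) = -14590*(-1/1636) = 7295/818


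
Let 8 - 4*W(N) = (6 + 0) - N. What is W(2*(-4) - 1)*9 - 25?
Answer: -163/4 ≈ -40.750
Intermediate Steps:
W(N) = ½ + N/4 (W(N) = 2 - ((6 + 0) - N)/4 = 2 - (6 - N)/4 = 2 + (-3/2 + N/4) = ½ + N/4)
W(2*(-4) - 1)*9 - 25 = (½ + (2*(-4) - 1)/4)*9 - 25 = (½ + (-8 - 1)/4)*9 - 25 = (½ + (¼)*(-9))*9 - 25 = (½ - 9/4)*9 - 25 = -7/4*9 - 25 = -63/4 - 25 = -163/4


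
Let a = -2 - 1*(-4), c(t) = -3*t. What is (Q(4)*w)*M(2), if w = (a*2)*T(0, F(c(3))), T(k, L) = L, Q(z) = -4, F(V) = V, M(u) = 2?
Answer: 288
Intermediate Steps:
a = 2 (a = -2 + 4 = 2)
w = -36 (w = (2*2)*(-3*3) = 4*(-9) = -36)
(Q(4)*w)*M(2) = -4*(-36)*2 = 144*2 = 288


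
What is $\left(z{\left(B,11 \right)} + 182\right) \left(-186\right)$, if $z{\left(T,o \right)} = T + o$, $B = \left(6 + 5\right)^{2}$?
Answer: $-58404$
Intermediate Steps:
$B = 121$ ($B = 11^{2} = 121$)
$\left(z{\left(B,11 \right)} + 182\right) \left(-186\right) = \left(\left(121 + 11\right) + 182\right) \left(-186\right) = \left(132 + 182\right) \left(-186\right) = 314 \left(-186\right) = -58404$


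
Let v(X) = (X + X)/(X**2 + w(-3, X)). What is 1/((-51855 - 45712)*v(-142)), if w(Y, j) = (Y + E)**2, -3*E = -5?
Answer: 45373/62345313 ≈ 0.00072777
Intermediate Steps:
E = 5/3 (E = -1/3*(-5) = 5/3 ≈ 1.6667)
w(Y, j) = (5/3 + Y)**2 (w(Y, j) = (Y + 5/3)**2 = (5/3 + Y)**2)
v(X) = 2*X/(16/9 + X**2) (v(X) = (X + X)/(X**2 + (5 + 3*(-3))**2/9) = (2*X)/(X**2 + (5 - 9)**2/9) = (2*X)/(X**2 + (1/9)*(-4)**2) = (2*X)/(X**2 + (1/9)*16) = (2*X)/(X**2 + 16/9) = (2*X)/(16/9 + X**2) = 2*X/(16/9 + X**2))
1/((-51855 - 45712)*v(-142)) = 1/((-51855 - 45712)*((18*(-142)/(16 + 9*(-142)**2)))) = 1/((-97567)*((18*(-142)/(16 + 9*20164)))) = -1/(97567*(18*(-142)/(16 + 181476))) = -1/(97567*(18*(-142)/181492)) = -1/(97567*(18*(-142)*(1/181492))) = -1/(97567*(-639/45373)) = -1/97567*(-45373/639) = 45373/62345313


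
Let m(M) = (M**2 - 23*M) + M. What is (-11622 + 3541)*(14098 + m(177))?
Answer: -335628173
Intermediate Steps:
m(M) = M**2 - 22*M
(-11622 + 3541)*(14098 + m(177)) = (-11622 + 3541)*(14098 + 177*(-22 + 177)) = -8081*(14098 + 177*155) = -8081*(14098 + 27435) = -8081*41533 = -335628173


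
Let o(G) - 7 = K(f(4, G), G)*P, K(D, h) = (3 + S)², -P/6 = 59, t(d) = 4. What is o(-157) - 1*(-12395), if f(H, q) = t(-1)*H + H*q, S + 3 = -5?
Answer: 3552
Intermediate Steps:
S = -8 (S = -3 - 5 = -8)
f(H, q) = 4*H + H*q
P = -354 (P = -6*59 = -354)
K(D, h) = 25 (K(D, h) = (3 - 8)² = (-5)² = 25)
o(G) = -8843 (o(G) = 7 + 25*(-354) = 7 - 8850 = -8843)
o(-157) - 1*(-12395) = -8843 - 1*(-12395) = -8843 + 12395 = 3552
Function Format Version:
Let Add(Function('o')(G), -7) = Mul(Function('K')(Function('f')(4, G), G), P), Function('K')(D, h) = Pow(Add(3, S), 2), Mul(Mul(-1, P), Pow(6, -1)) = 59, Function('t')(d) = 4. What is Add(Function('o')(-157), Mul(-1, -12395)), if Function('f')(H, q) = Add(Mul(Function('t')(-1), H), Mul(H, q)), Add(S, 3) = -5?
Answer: 3552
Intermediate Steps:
S = -8 (S = Add(-3, -5) = -8)
Function('f')(H, q) = Add(Mul(4, H), Mul(H, q))
P = -354 (P = Mul(-6, 59) = -354)
Function('K')(D, h) = 25 (Function('K')(D, h) = Pow(Add(3, -8), 2) = Pow(-5, 2) = 25)
Function('o')(G) = -8843 (Function('o')(G) = Add(7, Mul(25, -354)) = Add(7, -8850) = -8843)
Add(Function('o')(-157), Mul(-1, -12395)) = Add(-8843, Mul(-1, -12395)) = Add(-8843, 12395) = 3552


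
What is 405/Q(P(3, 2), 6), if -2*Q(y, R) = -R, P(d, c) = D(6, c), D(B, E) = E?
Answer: 135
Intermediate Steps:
P(d, c) = c
Q(y, R) = R/2 (Q(y, R) = -(-1)*R/2 = R/2)
405/Q(P(3, 2), 6) = 405/(((½)*6)) = 405/3 = 405*(⅓) = 135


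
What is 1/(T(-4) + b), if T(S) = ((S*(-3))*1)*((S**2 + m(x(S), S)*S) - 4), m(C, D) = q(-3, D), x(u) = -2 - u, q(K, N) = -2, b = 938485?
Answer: 1/938725 ≈ 1.0653e-6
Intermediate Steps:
m(C, D) = -2
T(S) = -3*S*(-4 + S**2 - 2*S) (T(S) = ((S*(-3))*1)*((S**2 - 2*S) - 4) = (-3*S*1)*(-4 + S**2 - 2*S) = (-3*S)*(-4 + S**2 - 2*S) = -3*S*(-4 + S**2 - 2*S))
1/(T(-4) + b) = 1/(3*(-4)*(4 - 1*(-4)**2 + 2*(-4)) + 938485) = 1/(3*(-4)*(4 - 1*16 - 8) + 938485) = 1/(3*(-4)*(4 - 16 - 8) + 938485) = 1/(3*(-4)*(-20) + 938485) = 1/(240 + 938485) = 1/938725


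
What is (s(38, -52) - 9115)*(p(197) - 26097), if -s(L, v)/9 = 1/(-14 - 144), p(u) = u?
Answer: 18650084950/79 ≈ 2.3608e+8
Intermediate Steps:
s(L, v) = 9/158 (s(L, v) = -9/(-14 - 144) = -9/(-158) = -9*(-1/158) = 9/158)
(s(38, -52) - 9115)*(p(197) - 26097) = (9/158 - 9115)*(197 - 26097) = -1440161/158*(-25900) = 18650084950/79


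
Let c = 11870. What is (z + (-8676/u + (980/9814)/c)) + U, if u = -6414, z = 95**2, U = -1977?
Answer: 6270406274429/889501003 ≈ 7049.4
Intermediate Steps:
z = 9025
(z + (-8676/u + (980/9814)/c)) + U = (9025 + (-8676/(-6414) + (980/9814)/11870)) - 1977 = (9025 + (-8676*(-1/6414) + (980*(1/9814))*(1/11870))) - 1977 = (9025 + (1446/1069 + (70/701)*(1/11870))) - 1977 = (9025 + (1446/1069 + 7/832087)) - 1977 = (9025 + 1203205285/889501003) - 1977 = 8028949757360/889501003 - 1977 = 6270406274429/889501003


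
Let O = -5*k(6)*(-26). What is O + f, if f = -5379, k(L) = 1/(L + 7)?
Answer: -5369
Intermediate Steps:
k(L) = 1/(7 + L)
O = 10 (O = -5/(7 + 6)*(-26) = -5/13*(-26) = 10)
O + f = 10 - 5379 = -5369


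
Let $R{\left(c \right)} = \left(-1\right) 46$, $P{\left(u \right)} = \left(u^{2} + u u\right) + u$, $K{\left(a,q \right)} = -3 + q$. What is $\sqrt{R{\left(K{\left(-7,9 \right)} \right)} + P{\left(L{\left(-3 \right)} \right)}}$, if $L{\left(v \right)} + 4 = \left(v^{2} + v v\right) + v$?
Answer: $3 \sqrt{23} \approx 14.387$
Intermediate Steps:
$L{\left(v \right)} = -4 + v + 2 v^{2}$ ($L{\left(v \right)} = -4 + \left(\left(v^{2} + v v\right) + v\right) = -4 + \left(\left(v^{2} + v^{2}\right) + v\right) = -4 + \left(2 v^{2} + v\right) = -4 + \left(v + 2 v^{2}\right) = -4 + v + 2 v^{2}$)
$P{\left(u \right)} = u + 2 u^{2}$ ($P{\left(u \right)} = \left(u^{2} + u^{2}\right) + u = 2 u^{2} + u = u + 2 u^{2}$)
$R{\left(c \right)} = -46$
$\sqrt{R{\left(K{\left(-7,9 \right)} \right)} + P{\left(L{\left(-3 \right)} \right)}} = \sqrt{-46 + \left(-4 - 3 + 2 \left(-3\right)^{2}\right) \left(1 + 2 \left(-4 - 3 + 2 \left(-3\right)^{2}\right)\right)} = \sqrt{-46 + \left(-4 - 3 + 2 \cdot 9\right) \left(1 + 2 \left(-4 - 3 + 2 \cdot 9\right)\right)} = \sqrt{-46 + \left(-4 - 3 + 18\right) \left(1 + 2 \left(-4 - 3 + 18\right)\right)} = \sqrt{-46 + 11 \left(1 + 2 \cdot 11\right)} = \sqrt{-46 + 11 \left(1 + 22\right)} = \sqrt{-46 + 11 \cdot 23} = \sqrt{-46 + 253} = \sqrt{207} = 3 \sqrt{23}$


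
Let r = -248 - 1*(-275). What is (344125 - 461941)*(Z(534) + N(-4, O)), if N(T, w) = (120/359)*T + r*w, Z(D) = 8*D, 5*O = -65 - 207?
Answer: -592537192704/1795 ≈ -3.3010e+8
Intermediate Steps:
r = 27 (r = -248 + 275 = 27)
O = -272/5 (O = (-65 - 207)/5 = (⅕)*(-272) = -272/5 ≈ -54.400)
N(T, w) = 27*w + 120*T/359 (N(T, w) = (120/359)*T + 27*w = (120*(1/359))*T + 27*w = 120*T/359 + 27*w = 27*w + 120*T/359)
(344125 - 461941)*(Z(534) + N(-4, O)) = (344125 - 461941)*(8*534 + (27*(-272/5) + (120/359)*(-4))) = -117816*(4272 + (-7344/5 - 480/359)) = -117816*(4272 - 2638896/1795) = -117816*5029344/1795 = -592537192704/1795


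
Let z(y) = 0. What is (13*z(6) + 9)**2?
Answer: 81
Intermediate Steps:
(13*z(6) + 9)**2 = (13*0 + 9)**2 = (0 + 9)**2 = 9**2 = 81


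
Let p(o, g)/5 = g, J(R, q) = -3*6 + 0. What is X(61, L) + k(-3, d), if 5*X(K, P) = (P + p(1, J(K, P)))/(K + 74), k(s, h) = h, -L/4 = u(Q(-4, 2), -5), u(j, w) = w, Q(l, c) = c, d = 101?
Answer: 13621/135 ≈ 100.90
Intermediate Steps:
L = 20 (L = -4*(-5) = 20)
J(R, q) = -18 (J(R, q) = -18 + 0 = -18)
p(o, g) = 5*g
X(K, P) = (-90 + P)/(5*(74 + K)) (X(K, P) = ((P + 5*(-18))/(K + 74))/5 = ((P - 90)/(74 + K))/5 = ((-90 + P)/(74 + K))/5 = (-90 + P)/(5*(74 + K)))
X(61, L) + k(-3, d) = (-90 + 20)/(5*(74 + 61)) + 101 = (1/5)*(-70)/135 + 101 = (1/5)*(1/135)*(-70) + 101 = -14/135 + 101 = 13621/135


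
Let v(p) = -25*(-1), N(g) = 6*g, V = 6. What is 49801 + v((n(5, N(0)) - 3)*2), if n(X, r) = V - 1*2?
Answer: 49826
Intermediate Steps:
n(X, r) = 4 (n(X, r) = 6 - 1*2 = 6 - 2 = 4)
v(p) = 25
49801 + v((n(5, N(0)) - 3)*2) = 49801 + 25 = 49826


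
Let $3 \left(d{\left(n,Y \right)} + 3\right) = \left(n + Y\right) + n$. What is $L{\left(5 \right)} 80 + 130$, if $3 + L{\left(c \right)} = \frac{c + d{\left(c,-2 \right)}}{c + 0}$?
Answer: $- \frac{106}{3} \approx -35.333$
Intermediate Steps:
$d{\left(n,Y \right)} = -3 + \frac{Y}{3} + \frac{2 n}{3}$ ($d{\left(n,Y \right)} = -3 + \frac{\left(n + Y\right) + n}{3} = -3 + \frac{\left(Y + n\right) + n}{3} = -3 + \frac{Y + 2 n}{3} = -3 + \left(\frac{Y}{3} + \frac{2 n}{3}\right) = -3 + \frac{Y}{3} + \frac{2 n}{3}$)
$L{\left(c \right)} = -3 + \frac{- \frac{11}{3} + \frac{5 c}{3}}{c}$ ($L{\left(c \right)} = -3 + \frac{c + \left(-3 + \frac{1}{3} \left(-2\right) + \frac{2 c}{3}\right)}{c + 0} = -3 + \frac{c - \left(\frac{11}{3} - \frac{2 c}{3}\right)}{c} = -3 + \frac{c + \left(- \frac{11}{3} + \frac{2 c}{3}\right)}{c} = -3 + \frac{- \frac{11}{3} + \frac{5 c}{3}}{c}$)
$L{\left(5 \right)} 80 + 130 = \frac{-11 - 20}{3 \cdot 5} \cdot 80 + 130 = \frac{1}{3} \cdot \frac{1}{5} \left(-11 - 20\right) 80 + 130 = \frac{1}{3} \cdot \frac{1}{5} \left(-31\right) 80 + 130 = \left(- \frac{31}{15}\right) 80 + 130 = - \frac{496}{3} + 130 = - \frac{106}{3}$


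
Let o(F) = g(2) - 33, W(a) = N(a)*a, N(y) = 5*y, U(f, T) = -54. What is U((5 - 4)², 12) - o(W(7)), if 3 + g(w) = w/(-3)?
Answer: -52/3 ≈ -17.333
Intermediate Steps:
g(w) = -3 - w/3 (g(w) = -3 + w/(-3) = -3 + w*(-⅓) = -3 - w/3)
W(a) = 5*a² (W(a) = (5*a)*a = 5*a²)
o(F) = -110/3 (o(F) = (-3 - ⅓*2) - 33 = (-3 - ⅔) - 33 = -11/3 - 33 = -110/3)
U((5 - 4)², 12) - o(W(7)) = -54 - 1*(-110/3) = -54 + 110/3 = -52/3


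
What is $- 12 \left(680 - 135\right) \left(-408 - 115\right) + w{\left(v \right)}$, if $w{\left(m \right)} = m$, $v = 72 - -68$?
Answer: $3420560$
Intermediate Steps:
$v = 140$ ($v = 72 + 68 = 140$)
$- 12 \left(680 - 135\right) \left(-408 - 115\right) + w{\left(v \right)} = - 12 \left(680 - 135\right) \left(-408 - 115\right) + 140 = - 12 \cdot 545 \left(-523\right) + 140 = \left(-12\right) \left(-285035\right) + 140 = 3420420 + 140 = 3420560$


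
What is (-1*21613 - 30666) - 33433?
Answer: -85712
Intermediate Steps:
(-1*21613 - 30666) - 33433 = (-21613 - 30666) - 33433 = -52279 - 33433 = -85712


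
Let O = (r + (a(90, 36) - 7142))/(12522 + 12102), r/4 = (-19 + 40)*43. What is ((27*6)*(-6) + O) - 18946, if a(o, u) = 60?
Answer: -245232151/12312 ≈ -19918.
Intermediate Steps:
r = 3612 (r = 4*((-19 + 40)*43) = 4*(21*43) = 4*903 = 3612)
O = -1735/12312 (O = (3612 + (60 - 7142))/(12522 + 12102) = (3612 - 7082)/24624 = -3470*1/24624 = -1735/12312 ≈ -0.14092)
((27*6)*(-6) + O) - 18946 = ((27*6)*(-6) - 1735/12312) - 18946 = (162*(-6) - 1735/12312) - 18946 = (-972 - 1735/12312) - 18946 = -11968999/12312 - 18946 = -245232151/12312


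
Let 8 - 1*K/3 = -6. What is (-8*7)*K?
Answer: -2352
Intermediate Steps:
K = 42 (K = 24 - 3*(-6) = 24 + 18 = 42)
(-8*7)*K = -8*7*42 = -56*42 = -2352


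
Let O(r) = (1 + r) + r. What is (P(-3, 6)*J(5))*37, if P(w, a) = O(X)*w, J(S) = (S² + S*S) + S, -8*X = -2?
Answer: -18315/2 ≈ -9157.5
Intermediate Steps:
X = ¼ (X = -⅛*(-2) = ¼ ≈ 0.25000)
J(S) = S + 2*S² (J(S) = (S² + S²) + S = 2*S² + S = S + 2*S²)
O(r) = 1 + 2*r
P(w, a) = 3*w/2 (P(w, a) = (1 + 2*(¼))*w = (1 + ½)*w = 3*w/2)
(P(-3, 6)*J(5))*37 = (((3/2)*(-3))*(5*(1 + 2*5)))*37 = -45*(1 + 10)/2*37 = -45*11/2*37 = -9/2*55*37 = -495/2*37 = -18315/2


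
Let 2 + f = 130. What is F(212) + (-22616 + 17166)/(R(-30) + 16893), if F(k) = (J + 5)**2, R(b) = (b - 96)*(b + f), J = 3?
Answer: 57086/909 ≈ 62.801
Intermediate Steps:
f = 128 (f = -2 + 130 = 128)
R(b) = (-96 + b)*(128 + b) (R(b) = (b - 96)*(b + 128) = (-96 + b)*(128 + b))
F(k) = 64 (F(k) = (3 + 5)**2 = 8**2 = 64)
F(212) + (-22616 + 17166)/(R(-30) + 16893) = 64 + (-22616 + 17166)/((-12288 + (-30)**2 + 32*(-30)) + 16893) = 64 - 5450/((-12288 + 900 - 960) + 16893) = 64 - 5450/(-12348 + 16893) = 64 - 5450/4545 = 64 - 5450*1/4545 = 64 - 1090/909 = 57086/909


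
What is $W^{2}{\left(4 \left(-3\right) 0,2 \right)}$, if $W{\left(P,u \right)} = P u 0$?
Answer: $0$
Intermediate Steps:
$W{\left(P,u \right)} = 0$
$W^{2}{\left(4 \left(-3\right) 0,2 \right)} = 0^{2} = 0$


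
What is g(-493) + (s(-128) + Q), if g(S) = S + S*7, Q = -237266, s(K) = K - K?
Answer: -241210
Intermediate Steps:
s(K) = 0
g(S) = 8*S (g(S) = S + 7*S = 8*S)
g(-493) + (s(-128) + Q) = 8*(-493) + (0 - 237266) = -3944 - 237266 = -241210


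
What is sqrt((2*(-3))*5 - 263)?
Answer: I*sqrt(293) ≈ 17.117*I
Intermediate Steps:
sqrt((2*(-3))*5 - 263) = sqrt(-6*5 - 263) = sqrt(-30 - 263) = sqrt(-293) = I*sqrt(293)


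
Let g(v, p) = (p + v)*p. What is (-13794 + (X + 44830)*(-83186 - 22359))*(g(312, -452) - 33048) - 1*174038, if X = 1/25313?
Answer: -3620913650609213038/25313 ≈ -1.4305e+14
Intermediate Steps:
X = 1/25313 ≈ 3.9505e-5
g(v, p) = p*(p + v)
(-13794 + (X + 44830)*(-83186 - 22359))*(g(312, -452) - 33048) - 1*174038 = (-13794 + (1/25313 + 44830)*(-83186 - 22359))*(-452*(-452 + 312) - 33048) - 1*174038 = (-13794 + (1134781791/25313)*(-105545))*(-452*(-140) - 33048) - 174038 = (-13794 - 119770544131095/25313)*(63280 - 33048) - 174038 = -119770893298617/25313*30232 - 174038 = -3620913646203789144/25313 - 174038 = -3620913650609213038/25313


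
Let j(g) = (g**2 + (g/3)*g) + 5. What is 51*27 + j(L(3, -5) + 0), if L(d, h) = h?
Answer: 4246/3 ≈ 1415.3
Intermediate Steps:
j(g) = 5 + 4*g**2/3 (j(g) = (g**2 + (g*(1/3))*g) + 5 = (g**2 + (g/3)*g) + 5 = (g**2 + g**2/3) + 5 = 4*g**2/3 + 5 = 5 + 4*g**2/3)
51*27 + j(L(3, -5) + 0) = 51*27 + (5 + 4*(-5 + 0)**2/3) = 1377 + (5 + (4/3)*(-5)**2) = 1377 + (5 + (4/3)*25) = 1377 + (5 + 100/3) = 1377 + 115/3 = 4246/3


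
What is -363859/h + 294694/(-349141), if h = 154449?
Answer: -172553288725/53924478309 ≈ -3.1999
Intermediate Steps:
-363859/h + 294694/(-349141) = -363859/154449 + 294694/(-349141) = -363859*1/154449 + 294694*(-1/349141) = -363859/154449 - 294694/349141 = -172553288725/53924478309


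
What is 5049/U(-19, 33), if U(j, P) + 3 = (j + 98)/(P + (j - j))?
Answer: -166617/20 ≈ -8330.8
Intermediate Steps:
U(j, P) = -3 + (98 + j)/P (U(j, P) = -3 + (j + 98)/(P + (j - j)) = -3 + (98 + j)/(P + 0) = -3 + (98 + j)/P)
5049/U(-19, 33) = 5049/(((98 - 19 - 3*33)/33)) = 5049/(((98 - 19 - 99)/33)) = 5049/(((1/33)*(-20))) = 5049/(-20/33) = 5049*(-33/20) = -166617/20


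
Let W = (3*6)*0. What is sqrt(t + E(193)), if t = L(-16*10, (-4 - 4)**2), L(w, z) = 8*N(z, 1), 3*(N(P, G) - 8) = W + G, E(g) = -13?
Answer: sqrt(483)/3 ≈ 7.3258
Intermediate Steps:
W = 0 (W = 18*0 = 0)
N(P, G) = 8 + G/3 (N(P, G) = 8 + (0 + G)/3 = 8 + G/3)
L(w, z) = 200/3 (L(w, z) = 8*(8 + (1/3)*1) = 8*(8 + 1/3) = 8*(25/3) = 200/3)
t = 200/3 ≈ 66.667
sqrt(t + E(193)) = sqrt(200/3 - 13) = sqrt(161/3) = sqrt(483)/3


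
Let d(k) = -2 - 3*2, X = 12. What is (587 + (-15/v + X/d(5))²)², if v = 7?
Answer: 13842228409/38416 ≈ 3.6032e+5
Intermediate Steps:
d(k) = -8 (d(k) = -2 - 6 = -8)
(587 + (-15/v + X/d(5))²)² = (587 + (-15/7 + 12/(-8))²)² = (587 + (-15*⅐ + 12*(-⅛))²)² = (587 + (-15/7 - 3/2)²)² = (587 + (-51/14)²)² = (587 + 2601/196)² = (117653/196)² = 13842228409/38416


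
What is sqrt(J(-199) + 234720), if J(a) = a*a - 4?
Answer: sqrt(274317) ≈ 523.75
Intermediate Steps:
J(a) = -4 + a**2 (J(a) = a**2 - 4 = -4 + a**2)
sqrt(J(-199) + 234720) = sqrt((-4 + (-199)**2) + 234720) = sqrt((-4 + 39601) + 234720) = sqrt(39597 + 234720) = sqrt(274317)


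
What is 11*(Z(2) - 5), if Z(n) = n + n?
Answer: -11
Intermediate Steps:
Z(n) = 2*n
11*(Z(2) - 5) = 11*(2*2 - 5) = 11*(4 - 5) = 11*(-1) = -11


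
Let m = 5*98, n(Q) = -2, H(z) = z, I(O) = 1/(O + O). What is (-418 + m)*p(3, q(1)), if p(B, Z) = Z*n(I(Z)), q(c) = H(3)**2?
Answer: -1296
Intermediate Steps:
I(O) = 1/(2*O)
q(c) = 9 (q(c) = 3**2 = 9)
m = 490
p(B, Z) = -2*Z (p(B, Z) = Z*(-2) = -2*Z)
(-418 + m)*p(3, q(1)) = (-418 + 490)*(-2*9) = 72*(-18) = -1296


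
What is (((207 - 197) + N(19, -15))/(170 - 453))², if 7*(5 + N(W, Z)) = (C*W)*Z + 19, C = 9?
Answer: 6305121/3924361 ≈ 1.6067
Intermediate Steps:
N(W, Z) = -16/7 + 9*W*Z/7 (N(W, Z) = -5 + ((9*W)*Z + 19)/7 = -5 + (9*W*Z + 19)/7 = -5 + (19 + 9*W*Z)/7 = -5 + (19/7 + 9*W*Z/7) = -16/7 + 9*W*Z/7)
(((207 - 197) + N(19, -15))/(170 - 453))² = (((207 - 197) + (-16/7 + (9/7)*19*(-15)))/(170 - 453))² = ((10 + (-16/7 - 2565/7))/(-283))² = ((10 - 2581/7)*(-1/283))² = (-2511/7*(-1/283))² = (2511/1981)² = 6305121/3924361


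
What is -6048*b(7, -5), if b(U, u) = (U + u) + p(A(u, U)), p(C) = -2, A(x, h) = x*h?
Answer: 0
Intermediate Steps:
A(x, h) = h*x
b(U, u) = -2 + U + u (b(U, u) = (U + u) - 2 = -2 + U + u)
-6048*b(7, -5) = -6048*(-2 + 7 - 5) = -6048*0 = 0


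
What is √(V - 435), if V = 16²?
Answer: I*√179 ≈ 13.379*I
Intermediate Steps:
V = 256
√(V - 435) = √(256 - 435) = √(-179) = I*√179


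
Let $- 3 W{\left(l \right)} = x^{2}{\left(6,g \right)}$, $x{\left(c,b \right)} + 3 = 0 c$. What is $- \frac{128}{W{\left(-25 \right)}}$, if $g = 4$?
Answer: $\frac{128}{3} \approx 42.667$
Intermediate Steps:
$x{\left(c,b \right)} = -3$ ($x{\left(c,b \right)} = -3 + 0 c = -3 + 0 = -3$)
$W{\left(l \right)} = -3$ ($W{\left(l \right)} = - \frac{\left(-3\right)^{2}}{3} = \left(- \frac{1}{3}\right) 9 = -3$)
$- \frac{128}{W{\left(-25 \right)}} = - \frac{128}{-3} = \left(-128\right) \left(- \frac{1}{3}\right) = \frac{128}{3}$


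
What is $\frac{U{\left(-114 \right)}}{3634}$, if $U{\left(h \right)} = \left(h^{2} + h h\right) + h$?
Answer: $\frac{12939}{1817} \approx 7.1211$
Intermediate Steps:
$U{\left(h \right)} = h + 2 h^{2}$ ($U{\left(h \right)} = \left(h^{2} + h^{2}\right) + h = 2 h^{2} + h = h + 2 h^{2}$)
$\frac{U{\left(-114 \right)}}{3634} = \frac{\left(-114\right) \left(1 + 2 \left(-114\right)\right)}{3634} = - 114 \left(1 - 228\right) \frac{1}{3634} = \left(-114\right) \left(-227\right) \frac{1}{3634} = 25878 \cdot \frac{1}{3634} = \frac{12939}{1817}$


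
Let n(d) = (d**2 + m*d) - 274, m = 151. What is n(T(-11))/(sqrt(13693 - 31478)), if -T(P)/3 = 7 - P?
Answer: 5512*I*sqrt(17785)/17785 ≈ 41.332*I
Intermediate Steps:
T(P) = -21 + 3*P (T(P) = -3*(7 - P) = -21 + 3*P)
n(d) = -274 + d**2 + 151*d (n(d) = (d**2 + 151*d) - 274 = -274 + d**2 + 151*d)
n(T(-11))/(sqrt(13693 - 31478)) = (-274 + (-21 + 3*(-11))**2 + 151*(-21 + 3*(-11)))/(sqrt(13693 - 31478)) = (-274 + (-21 - 33)**2 + 151*(-21 - 33))/(sqrt(-17785)) = (-274 + (-54)**2 + 151*(-54))/((I*sqrt(17785))) = (-274 + 2916 - 8154)*(-I*sqrt(17785)/17785) = -(-5512)*I*sqrt(17785)/17785 = 5512*I*sqrt(17785)/17785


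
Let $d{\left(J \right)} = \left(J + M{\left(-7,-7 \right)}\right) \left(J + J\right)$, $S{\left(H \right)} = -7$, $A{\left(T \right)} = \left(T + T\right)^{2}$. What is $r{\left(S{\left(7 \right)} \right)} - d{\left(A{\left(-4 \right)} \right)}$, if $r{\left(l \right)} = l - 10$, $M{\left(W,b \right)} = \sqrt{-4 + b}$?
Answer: $-8209 - 128 i \sqrt{11} \approx -8209.0 - 424.53 i$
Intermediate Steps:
$A{\left(T \right)} = 4 T^{2}$ ($A{\left(T \right)} = \left(2 T\right)^{2} = 4 T^{2}$)
$d{\left(J \right)} = 2 J \left(J + i \sqrt{11}\right)$ ($d{\left(J \right)} = \left(J + \sqrt{-4 - 7}\right) \left(J + J\right) = \left(J + \sqrt{-11}\right) 2 J = \left(J + i \sqrt{11}\right) 2 J = 2 J \left(J + i \sqrt{11}\right)$)
$r{\left(l \right)} = -10 + l$ ($r{\left(l \right)} = l - 10 = -10 + l$)
$r{\left(S{\left(7 \right)} \right)} - d{\left(A{\left(-4 \right)} \right)} = \left(-10 - 7\right) - 2 \cdot 4 \left(-4\right)^{2} \left(4 \left(-4\right)^{2} + i \sqrt{11}\right) = -17 - 2 \cdot 4 \cdot 16 \left(4 \cdot 16 + i \sqrt{11}\right) = -17 - 2 \cdot 64 \left(64 + i \sqrt{11}\right) = -17 - \left(8192 + 128 i \sqrt{11}\right) = -8209 - 128 i \sqrt{11}$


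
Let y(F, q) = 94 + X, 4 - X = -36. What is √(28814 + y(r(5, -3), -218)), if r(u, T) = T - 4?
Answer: 2*√7237 ≈ 170.14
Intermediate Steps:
X = 40 (X = 4 - 1*(-36) = 4 + 36 = 40)
r(u, T) = -4 + T
y(F, q) = 134 (y(F, q) = 94 + 40 = 134)
√(28814 + y(r(5, -3), -218)) = √(28814 + 134) = √28948 = 2*√7237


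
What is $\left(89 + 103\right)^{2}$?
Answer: $36864$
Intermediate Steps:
$\left(89 + 103\right)^{2} = 192^{2} = 36864$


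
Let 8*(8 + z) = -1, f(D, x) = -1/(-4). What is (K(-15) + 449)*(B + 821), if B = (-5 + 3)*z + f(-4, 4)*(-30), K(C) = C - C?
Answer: 1490231/4 ≈ 3.7256e+5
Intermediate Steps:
f(D, x) = 1/4 (f(D, x) = -1*(-1/4) = 1/4)
z = -65/8 (z = -8 + (1/8)*(-1) = -8 - 1/8 = -65/8 ≈ -8.1250)
K(C) = 0
B = 35/4 (B = (-5 + 3)*(-65/8) + (1/4)*(-30) = -2*(-65/8) - 15/2 = 65/4 - 15/2 = 35/4 ≈ 8.7500)
(K(-15) + 449)*(B + 821) = (0 + 449)*(35/4 + 821) = 449*(3319/4) = 1490231/4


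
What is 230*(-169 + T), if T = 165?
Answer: -920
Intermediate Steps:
230*(-169 + T) = 230*(-169 + 165) = 230*(-4) = -920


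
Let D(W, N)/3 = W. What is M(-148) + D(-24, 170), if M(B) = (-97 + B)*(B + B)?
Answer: 72448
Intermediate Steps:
M(B) = 2*B*(-97 + B) (M(B) = (-97 + B)*(2*B) = 2*B*(-97 + B))
D(W, N) = 3*W
M(-148) + D(-24, 170) = 2*(-148)*(-97 - 148) + 3*(-24) = 2*(-148)*(-245) - 72 = 72520 - 72 = 72448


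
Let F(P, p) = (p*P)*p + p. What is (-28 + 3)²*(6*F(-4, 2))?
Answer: -52500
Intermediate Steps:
F(P, p) = p + P*p² (F(P, p) = (P*p)*p + p = P*p² + p = p + P*p²)
(-28 + 3)²*(6*F(-4, 2)) = (-28 + 3)²*(6*(2*(1 - 4*2))) = (-25)²*(6*(2*(1 - 8))) = 625*(6*(2*(-7))) = 625*(6*(-14)) = 625*(-84) = -52500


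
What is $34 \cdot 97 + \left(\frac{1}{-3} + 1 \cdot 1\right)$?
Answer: $\frac{9896}{3} \approx 3298.7$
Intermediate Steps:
$34 \cdot 97 + \left(\frac{1}{-3} + 1 \cdot 1\right) = 3298 + \left(- \frac{1}{3} + 1\right) = 3298 + \frac{2}{3} = \frac{9896}{3}$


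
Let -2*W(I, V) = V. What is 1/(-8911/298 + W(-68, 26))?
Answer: -298/12785 ≈ -0.023309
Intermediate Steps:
W(I, V) = -V/2
1/(-8911/298 + W(-68, 26)) = 1/(-8911/298 - ½*26) = 1/(-8911*1/298 - 13) = 1/(-8911/298 - 13) = 1/(-12785/298) = -298/12785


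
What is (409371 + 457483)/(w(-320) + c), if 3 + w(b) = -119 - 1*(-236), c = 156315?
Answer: 866854/156429 ≈ 5.5415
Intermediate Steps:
w(b) = 114 (w(b) = -3 + (-119 - 1*(-236)) = -3 + (-119 + 236) = -3 + 117 = 114)
(409371 + 457483)/(w(-320) + c) = (409371 + 457483)/(114 + 156315) = 866854/156429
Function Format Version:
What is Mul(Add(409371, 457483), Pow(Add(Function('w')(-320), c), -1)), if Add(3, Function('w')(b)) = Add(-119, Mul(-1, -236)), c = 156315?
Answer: Rational(866854, 156429) ≈ 5.5415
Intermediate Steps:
Function('w')(b) = 114 (Function('w')(b) = Add(-3, Add(-119, Mul(-1, -236))) = Add(-3, Add(-119, 236)) = Add(-3, 117) = 114)
Mul(Add(409371, 457483), Pow(Add(Function('w')(-320), c), -1)) = Mul(Add(409371, 457483), Pow(Add(114, 156315), -1)) = Mul(866854, Pow(156429, -1)) = Mul(866854, Rational(1, 156429)) = Rational(866854, 156429)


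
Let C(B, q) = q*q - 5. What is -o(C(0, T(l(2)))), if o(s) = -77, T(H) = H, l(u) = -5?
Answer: 77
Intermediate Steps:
C(B, q) = -5 + q**2 (C(B, q) = q**2 - 5 = -5 + q**2)
-o(C(0, T(l(2)))) = -1*(-77) = 77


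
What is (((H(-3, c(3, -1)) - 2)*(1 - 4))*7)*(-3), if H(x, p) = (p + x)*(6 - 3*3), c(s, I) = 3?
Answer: -126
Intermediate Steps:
H(x, p) = -3*p - 3*x (H(x, p) = (p + x)*(6 - 9) = (p + x)*(-3) = -3*p - 3*x)
(((H(-3, c(3, -1)) - 2)*(1 - 4))*7)*(-3) = ((((-3*3 - 3*(-3)) - 2)*(1 - 4))*7)*(-3) = ((((-9 + 9) - 2)*(-3))*7)*(-3) = (((0 - 2)*(-3))*7)*(-3) = (-2*(-3)*7)*(-3) = (6*7)*(-3) = 42*(-3) = -126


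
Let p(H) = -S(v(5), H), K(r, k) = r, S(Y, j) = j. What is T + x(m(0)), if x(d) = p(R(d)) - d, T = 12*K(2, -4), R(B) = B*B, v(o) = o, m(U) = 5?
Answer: -6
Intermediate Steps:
R(B) = B²
p(H) = -H
T = 24 (T = 12*2 = 24)
x(d) = -d - d² (x(d) = -d² - d = -d - d²)
T + x(m(0)) = 24 + 5*(-1 - 1*5) = 24 + 5*(-1 - 5) = 24 + 5*(-6) = 24 - 30 = -6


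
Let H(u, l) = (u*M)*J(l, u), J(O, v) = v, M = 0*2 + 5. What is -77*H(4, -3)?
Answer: -6160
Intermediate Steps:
M = 5 (M = 0 + 5 = 5)
H(u, l) = 5*u**2 (H(u, l) = (u*5)*u = (5*u)*u = 5*u**2)
-77*H(4, -3) = -385*4**2 = -385*16 = -77*80 = -6160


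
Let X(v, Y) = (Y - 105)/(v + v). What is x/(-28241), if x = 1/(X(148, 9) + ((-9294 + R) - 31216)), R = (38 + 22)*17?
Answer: 37/41264111222 ≈ 8.9666e-10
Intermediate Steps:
R = 1020 (R = 60*17 = 1020)
X(v, Y) = (-105 + Y)/(2*v) (X(v, Y) = (-105 + Y)/((2*v)) = (-105 + Y)*(1/(2*v)) = (-105 + Y)/(2*v))
x = -37/1461142 (x = 1/((½)*(-105 + 9)/148 + ((-9294 + 1020) - 31216)) = 1/((½)*(1/148)*(-96) + (-8274 - 31216)) = 1/(-12/37 - 39490) = 1/(-1461142/37) = -37/1461142 ≈ -2.5323e-5)
x/(-28241) = -37/1461142/(-28241) = -37/1461142*(-1/28241) = 37/41264111222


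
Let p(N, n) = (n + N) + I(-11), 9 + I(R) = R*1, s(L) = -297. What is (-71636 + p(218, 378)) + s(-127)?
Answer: -71357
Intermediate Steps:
I(R) = -9 + R (I(R) = -9 + R*1 = -9 + R)
p(N, n) = -20 + N + n (p(N, n) = (n + N) + (-9 - 11) = (N + n) - 20 = -20 + N + n)
(-71636 + p(218, 378)) + s(-127) = (-71636 + (-20 + 218 + 378)) - 297 = (-71636 + 576) - 297 = -71060 - 297 = -71357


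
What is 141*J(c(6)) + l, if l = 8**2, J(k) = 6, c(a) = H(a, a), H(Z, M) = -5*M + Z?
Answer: 910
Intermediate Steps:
H(Z, M) = Z - 5*M
c(a) = -4*a (c(a) = a - 5*a = -4*a)
l = 64
141*J(c(6)) + l = 141*6 + 64 = 846 + 64 = 910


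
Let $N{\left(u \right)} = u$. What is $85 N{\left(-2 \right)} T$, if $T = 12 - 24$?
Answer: $2040$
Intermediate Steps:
$T = -12$ ($T = 12 - 24 = -12$)
$85 N{\left(-2 \right)} T = 85 \left(-2\right) \left(-12\right) = \left(-170\right) \left(-12\right) = 2040$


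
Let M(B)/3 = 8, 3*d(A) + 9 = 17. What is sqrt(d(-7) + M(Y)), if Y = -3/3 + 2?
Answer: 4*sqrt(15)/3 ≈ 5.1640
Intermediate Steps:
Y = 1 (Y = -3/3 + 2 = -3*1/3 + 2 = -1 + 2 = 1)
d(A) = 8/3 (d(A) = -3 + (1/3)*17 = -3 + 17/3 = 8/3)
M(B) = 24 (M(B) = 3*8 = 24)
sqrt(d(-7) + M(Y)) = sqrt(8/3 + 24) = sqrt(80/3) = 4*sqrt(15)/3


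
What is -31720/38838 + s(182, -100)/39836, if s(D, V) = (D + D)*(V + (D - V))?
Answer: 163667738/193393821 ≈ 0.84629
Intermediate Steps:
s(D, V) = 2*D² (s(D, V) = (2*D)*D = 2*D²)
-31720/38838 + s(182, -100)/39836 = -31720/38838 + (2*182²)/39836 = -31720*1/38838 + (2*33124)*(1/39836) = -15860/19419 + 66248*(1/39836) = -15860/19419 + 16562/9959 = 163667738/193393821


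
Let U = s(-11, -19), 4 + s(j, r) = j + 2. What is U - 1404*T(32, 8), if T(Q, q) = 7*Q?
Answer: -314509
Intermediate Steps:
s(j, r) = -2 + j (s(j, r) = -4 + (j + 2) = -4 + (2 + j) = -2 + j)
U = -13 (U = -2 - 11 = -13)
U - 1404*T(32, 8) = -13 - 9828*32 = -13 - 1404*224 = -13 - 314496 = -314509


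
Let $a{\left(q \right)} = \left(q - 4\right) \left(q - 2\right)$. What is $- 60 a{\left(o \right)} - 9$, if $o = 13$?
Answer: $-5949$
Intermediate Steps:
$a{\left(q \right)} = \left(-4 + q\right) \left(-2 + q\right)$
$- 60 a{\left(o \right)} - 9 = - 60 \left(8 + 13^{2} - 78\right) - 9 = - 60 \left(8 + 169 - 78\right) - 9 = \left(-60\right) 99 - 9 = -5940 - 9 = -5949$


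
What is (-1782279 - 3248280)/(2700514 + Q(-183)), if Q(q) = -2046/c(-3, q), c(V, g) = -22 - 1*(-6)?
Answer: -40244472/21605135 ≈ -1.8627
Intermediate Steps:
c(V, g) = -16 (c(V, g) = -22 + 6 = -16)
Q(q) = 1023/8 (Q(q) = -2046/(-16) = -2046*(-1/16) = 1023/8)
(-1782279 - 3248280)/(2700514 + Q(-183)) = (-1782279 - 3248280)/(2700514 + 1023/8) = -5030559/21605135/8 = -5030559*8/21605135 = -40244472/21605135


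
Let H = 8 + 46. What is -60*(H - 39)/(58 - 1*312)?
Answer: 450/127 ≈ 3.5433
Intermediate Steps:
H = 54
-60*(H - 39)/(58 - 1*312) = -60*(54 - 39)/(58 - 1*312) = -900/(58 - 312) = -900/(-254) = -900*(-1)/254 = -60*(-15/254) = 450/127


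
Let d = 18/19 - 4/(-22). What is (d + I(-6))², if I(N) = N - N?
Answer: 55696/43681 ≈ 1.2751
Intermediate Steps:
d = 236/209 (d = 18*(1/19) - 4*(-1/22) = 18/19 + 2/11 = 236/209 ≈ 1.1292)
I(N) = 0
(d + I(-6))² = (236/209 + 0)² = (236/209)² = 55696/43681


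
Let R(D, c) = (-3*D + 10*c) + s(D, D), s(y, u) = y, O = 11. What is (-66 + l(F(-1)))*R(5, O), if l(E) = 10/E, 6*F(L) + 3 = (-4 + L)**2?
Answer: -69600/11 ≈ -6327.3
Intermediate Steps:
F(L) = -1/2 + (-4 + L)**2/6
R(D, c) = -2*D + 10*c (R(D, c) = (-3*D + 10*c) + D = -2*D + 10*c)
(-66 + l(F(-1)))*R(5, O) = (-66 + 10/(-1/2 + (-4 - 1)**2/6))*(-2*5 + 10*11) = (-66 + 10/(-1/2 + (1/6)*(-5)**2))*(-10 + 110) = (-66 + 10/(-1/2 + (1/6)*25))*100 = (-66 + 10/(-1/2 + 25/6))*100 = (-66 + 10/(11/3))*100 = (-66 + 10*(3/11))*100 = (-66 + 30/11)*100 = -696/11*100 = -69600/11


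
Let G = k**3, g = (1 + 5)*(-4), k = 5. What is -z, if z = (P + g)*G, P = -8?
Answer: 4000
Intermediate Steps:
g = -24 (g = 6*(-4) = -24)
G = 125 (G = 5**3 = 125)
z = -4000 (z = (-8 - 24)*125 = -32*125 = -4000)
-z = -1*(-4000) = 4000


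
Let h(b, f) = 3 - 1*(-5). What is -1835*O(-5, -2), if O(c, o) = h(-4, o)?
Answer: -14680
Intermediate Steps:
h(b, f) = 8 (h(b, f) = 3 + 5 = 8)
O(c, o) = 8
-1835*O(-5, -2) = -1835*8 = -14680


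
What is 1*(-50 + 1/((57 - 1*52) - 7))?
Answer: -101/2 ≈ -50.500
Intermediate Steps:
1*(-50 + 1/((57 - 1*52) - 7)) = 1*(-50 + 1/((57 - 52) - 7)) = 1*(-50 + 1/(5 - 7)) = 1*(-50 + 1/(-2)) = 1*(-50 - ½) = 1*(-101/2) = -101/2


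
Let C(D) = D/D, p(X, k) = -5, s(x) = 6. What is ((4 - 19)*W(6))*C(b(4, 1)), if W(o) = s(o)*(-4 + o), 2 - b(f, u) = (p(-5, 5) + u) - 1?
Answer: -180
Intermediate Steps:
b(f, u) = 8 - u (b(f, u) = 2 - ((-5 + u) - 1) = 2 - (-6 + u) = 2 + (6 - u) = 8 - u)
C(D) = 1
W(o) = -24 + 6*o (W(o) = 6*(-4 + o) = -24 + 6*o)
((4 - 19)*W(6))*C(b(4, 1)) = ((4 - 19)*(-24 + 6*6))*1 = -15*(-24 + 36)*1 = -15*12*1 = -180*1 = -180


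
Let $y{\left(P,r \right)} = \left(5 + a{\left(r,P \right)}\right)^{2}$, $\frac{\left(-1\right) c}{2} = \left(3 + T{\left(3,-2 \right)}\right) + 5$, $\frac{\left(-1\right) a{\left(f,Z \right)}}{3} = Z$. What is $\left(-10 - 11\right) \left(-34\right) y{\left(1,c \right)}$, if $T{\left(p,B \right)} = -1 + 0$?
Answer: $2856$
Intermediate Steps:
$a{\left(f,Z \right)} = - 3 Z$
$T{\left(p,B \right)} = -1$
$c = -14$ ($c = - 2 \left(\left(3 - 1\right) + 5\right) = - 2 \left(2 + 5\right) = \left(-2\right) 7 = -14$)
$y{\left(P,r \right)} = \left(5 - 3 P\right)^{2}$
$\left(-10 - 11\right) \left(-34\right) y{\left(1,c \right)} = \left(-10 - 11\right) \left(-34\right) \left(-5 + 3 \cdot 1\right)^{2} = \left(-10 - 11\right) \left(-34\right) \left(-5 + 3\right)^{2} = \left(-21\right) \left(-34\right) \left(-2\right)^{2} = 714 \cdot 4 = 2856$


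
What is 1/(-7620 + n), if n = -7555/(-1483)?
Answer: -1483/11292905 ≈ -0.00013132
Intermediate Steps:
n = 7555/1483 (n = -7555*(-1/1483) = 7555/1483 ≈ 5.0944)
1/(-7620 + n) = 1/(-7620 + 7555/1483) = 1/(-11292905/1483) = -1483/11292905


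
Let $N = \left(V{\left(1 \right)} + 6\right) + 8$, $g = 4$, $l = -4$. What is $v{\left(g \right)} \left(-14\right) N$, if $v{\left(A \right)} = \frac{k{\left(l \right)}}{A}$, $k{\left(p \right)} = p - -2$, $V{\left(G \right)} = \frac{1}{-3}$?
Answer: $\frac{287}{3} \approx 95.667$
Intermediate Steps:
$V{\left(G \right)} = - \frac{1}{3}$
$k{\left(p \right)} = 2 + p$ ($k{\left(p \right)} = p + 2 = 2 + p$)
$v{\left(A \right)} = - \frac{2}{A}$ ($v{\left(A \right)} = \frac{2 - 4}{A} = - \frac{2}{A}$)
$N = \frac{41}{3}$ ($N = \left(- \frac{1}{3} + 6\right) + 8 = \frac{17}{3} + 8 = \frac{41}{3} \approx 13.667$)
$v{\left(g \right)} \left(-14\right) N = - \frac{2}{4} \left(-14\right) \frac{41}{3} = \left(-2\right) \frac{1}{4} \left(-14\right) \frac{41}{3} = \left(- \frac{1}{2}\right) \left(-14\right) \frac{41}{3} = 7 \cdot \frac{41}{3} = \frac{287}{3}$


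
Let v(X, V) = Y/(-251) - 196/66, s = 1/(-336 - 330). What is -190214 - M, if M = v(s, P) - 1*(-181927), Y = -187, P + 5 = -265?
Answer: -3082425476/8283 ≈ -3.7214e+5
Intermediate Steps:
P = -270 (P = -5 - 265 = -270)
s = -1/666 (s = 1/(-666) = -1/666 ≈ -0.0015015)
v(X, V) = -18427/8283 (v(X, V) = -187/(-251) - 196/66 = -187*(-1/251) - 196*1/66 = 187/251 - 98/33 = -18427/8283)
M = 1506882914/8283 (M = -18427/8283 - 1*(-181927) = -18427/8283 + 181927 = 1506882914/8283 ≈ 1.8192e+5)
-190214 - M = -190214 - 1*1506882914/8283 = -190214 - 1506882914/8283 = -3082425476/8283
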